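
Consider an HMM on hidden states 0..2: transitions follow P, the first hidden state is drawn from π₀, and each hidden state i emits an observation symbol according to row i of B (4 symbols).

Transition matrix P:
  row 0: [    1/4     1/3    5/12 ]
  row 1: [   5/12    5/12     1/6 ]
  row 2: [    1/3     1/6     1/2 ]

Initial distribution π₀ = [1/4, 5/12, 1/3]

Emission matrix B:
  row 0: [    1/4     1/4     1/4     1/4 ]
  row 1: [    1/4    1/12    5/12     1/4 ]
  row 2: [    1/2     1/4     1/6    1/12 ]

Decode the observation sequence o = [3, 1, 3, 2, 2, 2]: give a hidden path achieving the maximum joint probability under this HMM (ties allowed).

path = [1, 0, 1, 1, 1, 1]

t=0: δ = [6.250e-02, 1.042e-01, 2.778e-02]  (obs o_0=3)
t=1: δ = [1.085e-02, 3.617e-03, 6.510e-03]  ψ = [1, 1, 0]  (obs o_1=1)
t=2: δ = [6.782e-04, 9.042e-04, 3.768e-04]  ψ = [0, 0, 0]  (obs o_2=3)
t=3: δ = [9.419e-05, 1.570e-04, 4.710e-05]  ψ = [1, 1, 0]  (obs o_3=2)
t=4: δ = [1.635e-05, 2.725e-05, 6.541e-06]  ψ = [1, 1, 0]  (obs o_4=2)
t=5: δ = [2.839e-06, 4.732e-06, 1.136e-06]  ψ = [1, 1, 0]  (obs o_5=2)
backtrack: best end state = 1; path = [1, 0, 1, 1, 1, 1]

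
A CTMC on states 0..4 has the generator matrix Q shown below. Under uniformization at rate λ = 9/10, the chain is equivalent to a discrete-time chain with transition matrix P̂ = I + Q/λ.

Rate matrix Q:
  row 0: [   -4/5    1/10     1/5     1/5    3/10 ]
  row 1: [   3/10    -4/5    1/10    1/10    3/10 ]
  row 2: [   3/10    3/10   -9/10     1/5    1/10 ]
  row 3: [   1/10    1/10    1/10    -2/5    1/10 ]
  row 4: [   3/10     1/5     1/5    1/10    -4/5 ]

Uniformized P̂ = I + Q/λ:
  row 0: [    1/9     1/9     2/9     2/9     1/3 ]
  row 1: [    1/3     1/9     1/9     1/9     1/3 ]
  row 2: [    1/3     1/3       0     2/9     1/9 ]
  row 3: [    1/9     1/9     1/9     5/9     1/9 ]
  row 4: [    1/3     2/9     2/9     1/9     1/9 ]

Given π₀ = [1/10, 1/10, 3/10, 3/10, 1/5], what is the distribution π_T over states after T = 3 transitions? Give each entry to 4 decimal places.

t=0: π = [0.1000, 0.1000, 0.3000, 0.3000, 0.2000]
t=1: π = [0.2444, 0.2000, 0.1111, 0.2889, 0.1556]
t=2: π = [0.2148, 0.1531, 0.1432, 0.2790, 0.2099]
t=3: π = [0.2236, 0.1663, 0.1424, 0.2749, 0.1929]

π = [0.2236, 0.1663, 0.1424, 0.2749, 0.1929]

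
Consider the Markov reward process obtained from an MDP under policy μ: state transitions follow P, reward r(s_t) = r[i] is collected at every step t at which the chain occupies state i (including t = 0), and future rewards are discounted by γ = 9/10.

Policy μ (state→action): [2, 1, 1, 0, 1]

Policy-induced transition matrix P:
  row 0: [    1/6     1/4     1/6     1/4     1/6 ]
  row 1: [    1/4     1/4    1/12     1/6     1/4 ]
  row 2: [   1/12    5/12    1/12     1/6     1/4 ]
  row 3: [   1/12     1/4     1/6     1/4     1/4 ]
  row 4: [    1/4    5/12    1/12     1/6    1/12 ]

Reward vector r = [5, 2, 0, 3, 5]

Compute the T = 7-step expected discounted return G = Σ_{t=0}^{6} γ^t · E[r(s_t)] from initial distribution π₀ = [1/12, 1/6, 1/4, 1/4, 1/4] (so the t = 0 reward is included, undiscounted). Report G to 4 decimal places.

G = 15.8617

t=0: π = [0.0833, 0.1667, 0.2500, 0.2500, 0.2500], E[r] = 2.7500, γ^t·E[r] = 2.750000, running G = 2.750000
t=1: π = [0.1597, 0.3333, 0.1111, 0.1944, 0.2014], E[r] = 3.0556, γ^t·E[r] = 2.750000, running G = 5.500000
t=2: π = [0.1858, 0.3021, 0.1128, 0.1962, 0.2031], E[r] = 3.1372, γ^t·E[r] = 2.541094, running G = 8.041094
t=3: π = [0.1830, 0.3027, 0.1152, 0.1985, 0.2007], E[r] = 3.1192, γ^t·E[r] = 2.273906, running G = 10.315000
t=4: π = [0.1825, 0.3026, 0.1151, 0.1985, 0.2013], E[r] = 3.1195, γ^t·E[r] = 2.046729, running G = 12.361729
t=5: π = [0.1825, 0.3027, 0.1151, 0.1984, 0.2012], E[r] = 3.1196, γ^t·E[r] = 1.842078, running G = 14.203807
t=6: π = [0.1825, 0.3027, 0.1151, 0.1984, 0.2012], E[r] = 3.1196, γ^t·E[r] = 1.657896, running G = 15.861703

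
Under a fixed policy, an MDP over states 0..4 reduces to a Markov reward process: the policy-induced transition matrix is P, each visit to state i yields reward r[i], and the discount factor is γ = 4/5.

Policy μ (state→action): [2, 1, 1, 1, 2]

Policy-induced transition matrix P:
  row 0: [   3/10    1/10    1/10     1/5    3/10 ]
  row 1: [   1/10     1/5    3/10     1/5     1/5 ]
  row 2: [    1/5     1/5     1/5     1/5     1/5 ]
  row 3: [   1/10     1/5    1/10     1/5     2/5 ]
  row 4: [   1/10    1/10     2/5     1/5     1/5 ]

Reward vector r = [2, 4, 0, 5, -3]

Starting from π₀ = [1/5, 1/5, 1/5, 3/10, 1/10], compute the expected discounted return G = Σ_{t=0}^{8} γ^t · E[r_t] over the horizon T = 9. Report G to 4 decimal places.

t=0: π = [0.2000, 0.2000, 0.2000, 0.3000, 0.1000], E[r] = 2.4000, γ^t·E[r] = 2.400000, running G = 2.400000
t=1: π = [0.1600, 0.1700, 0.1900, 0.2000, 0.2800], E[r] = 1.1600, γ^t·E[r] = 0.928000, running G = 3.328000
t=2: π = [0.1510, 0.1560, 0.2370, 0.2000, 0.2560], E[r] = 1.1580, γ^t·E[r] = 0.741120, running G = 4.069120
t=3: π = [0.1539, 0.1593, 0.2317, 0.2000, 0.2551], E[r] = 1.1797, γ^t·E[r] = 0.604006, running G = 4.673126
t=4: π = [0.1540, 0.1591, 0.2316, 0.2000, 0.2554], E[r] = 1.1781, γ^t·E[r] = 0.482562, running G = 5.155688
t=5: π = [0.1539, 0.1591, 0.2316, 0.2000, 0.2554], E[r] = 1.1780, γ^t·E[r] = 0.385998, running G = 5.541686
t=6: π = [0.1539, 0.1591, 0.2316, 0.2000, 0.2554], E[r] = 1.1780, γ^t·E[r] = 0.308800, running G = 5.850486
t=7: π = [0.1539, 0.1591, 0.2316, 0.2000, 0.2554], E[r] = 1.1780, γ^t·E[r] = 0.247039, running G = 6.097525
t=8: π = [0.1539, 0.1591, 0.2316, 0.2000, 0.2554], E[r] = 1.1780, γ^t·E[r] = 0.197632, running G = 6.295156

G = 6.2952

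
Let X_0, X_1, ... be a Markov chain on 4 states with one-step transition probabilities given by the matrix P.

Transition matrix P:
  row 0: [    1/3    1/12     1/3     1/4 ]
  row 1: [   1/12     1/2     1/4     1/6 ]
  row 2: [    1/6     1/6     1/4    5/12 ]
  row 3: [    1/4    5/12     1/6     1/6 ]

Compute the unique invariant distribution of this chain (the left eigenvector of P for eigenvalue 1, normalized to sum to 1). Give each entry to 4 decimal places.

π = [0.1927, 0.3175, 0.2457, 0.2441]

Balance equations π_j = Σ_i π_i·P[i][j]:
  π_0 = 1/3·π_0 + 1/12·π_1 + 1/6·π_2 + 1/4·π_3
  π_1 = 1/12·π_0 + 1/2·π_1 + 1/6·π_2 + 5/12·π_3
  π_2 = 1/3·π_0 + 1/4·π_1 + 1/4·π_2 + 1/6·π_3
  normalize: π_0 + π_1 + π_2 + π_3 = 1
Solving the linear system gives exactly π = [247/1282, 407/1282, 315/1282, 313/1282].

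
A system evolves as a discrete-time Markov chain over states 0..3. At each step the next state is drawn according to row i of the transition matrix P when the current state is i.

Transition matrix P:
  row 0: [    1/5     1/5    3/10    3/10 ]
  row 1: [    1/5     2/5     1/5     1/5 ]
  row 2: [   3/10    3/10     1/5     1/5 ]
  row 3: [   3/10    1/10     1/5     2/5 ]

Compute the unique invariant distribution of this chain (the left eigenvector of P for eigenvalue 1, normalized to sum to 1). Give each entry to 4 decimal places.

π = [0.2506, 0.2430, 0.2251, 0.2813]

Balance equations π_j = Σ_i π_i·P[i][j]:
  π_0 = 1/5·π_0 + 1/5·π_1 + 3/10·π_2 + 3/10·π_3
  π_1 = 1/5·π_0 + 2/5·π_1 + 3/10·π_2 + 1/10·π_3
  π_2 = 3/10·π_0 + 1/5·π_1 + 1/5·π_2 + 1/5·π_3
  normalize: π_0 + π_1 + π_2 + π_3 = 1
Solving the linear system gives exactly π = [98/391, 95/391, 88/391, 110/391].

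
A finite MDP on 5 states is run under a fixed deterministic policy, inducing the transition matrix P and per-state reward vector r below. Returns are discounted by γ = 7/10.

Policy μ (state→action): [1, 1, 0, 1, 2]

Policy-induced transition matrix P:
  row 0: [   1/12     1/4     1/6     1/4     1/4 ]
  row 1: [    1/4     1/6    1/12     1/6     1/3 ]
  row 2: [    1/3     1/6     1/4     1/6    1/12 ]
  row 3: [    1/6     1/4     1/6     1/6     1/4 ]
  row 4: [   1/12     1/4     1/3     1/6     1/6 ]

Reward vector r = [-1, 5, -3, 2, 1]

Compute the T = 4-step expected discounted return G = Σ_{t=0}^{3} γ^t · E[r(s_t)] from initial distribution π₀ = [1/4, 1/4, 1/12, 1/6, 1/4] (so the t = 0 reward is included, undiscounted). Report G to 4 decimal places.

t=0: π = [0.2500, 0.2500, 0.0833, 0.1667, 0.2500], E[r] = 1.3333, γ^t·E[r] = 1.333333, running G = 1.333333
t=1: π = [0.1597, 0.2222, 0.1944, 0.1875, 0.2361], E[r] = 0.9792, γ^t·E[r] = 0.685417, running G = 2.018750
t=2: π = [0.1846, 0.2153, 0.2037, 0.1800, 0.2164], E[r] = 0.8571, γ^t·E[r] = 0.419959, running G = 2.438709
t=3: π = [0.1851, 0.2151, 0.2018, 0.1821, 0.2160], E[r] = 0.8650, γ^t·E[r] = 0.296701, running G = 2.735410

G = 2.7354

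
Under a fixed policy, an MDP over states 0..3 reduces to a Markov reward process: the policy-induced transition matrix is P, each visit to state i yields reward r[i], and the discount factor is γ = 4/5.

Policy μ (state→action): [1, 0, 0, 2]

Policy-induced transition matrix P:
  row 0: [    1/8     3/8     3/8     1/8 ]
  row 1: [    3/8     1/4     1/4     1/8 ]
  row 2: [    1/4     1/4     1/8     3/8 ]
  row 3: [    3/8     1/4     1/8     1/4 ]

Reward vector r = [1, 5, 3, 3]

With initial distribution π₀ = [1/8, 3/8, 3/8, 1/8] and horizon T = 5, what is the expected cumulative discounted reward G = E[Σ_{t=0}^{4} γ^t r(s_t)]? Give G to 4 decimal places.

t=0: π = [0.1250, 0.3750, 0.3750, 0.1250], E[r] = 3.5000, γ^t·E[r] = 3.500000, running G = 3.500000
t=1: π = [0.2969, 0.2656, 0.2031, 0.2344], E[r] = 2.9375, γ^t·E[r] = 2.350000, running G = 5.850000
t=2: π = [0.2754, 0.2871, 0.2324, 0.2051], E[r] = 3.0234, γ^t·E[r] = 1.935000, running G = 7.785000
t=3: π = [0.2771, 0.2844, 0.2297, 0.2087], E[r] = 3.0146, γ^t·E[r] = 1.543500, running G = 9.328500
t=4: π = [0.2770, 0.2846, 0.2298, 0.2085], E[r] = 3.0153, γ^t·E[r] = 1.235050, running G = 10.563550

G = 10.5636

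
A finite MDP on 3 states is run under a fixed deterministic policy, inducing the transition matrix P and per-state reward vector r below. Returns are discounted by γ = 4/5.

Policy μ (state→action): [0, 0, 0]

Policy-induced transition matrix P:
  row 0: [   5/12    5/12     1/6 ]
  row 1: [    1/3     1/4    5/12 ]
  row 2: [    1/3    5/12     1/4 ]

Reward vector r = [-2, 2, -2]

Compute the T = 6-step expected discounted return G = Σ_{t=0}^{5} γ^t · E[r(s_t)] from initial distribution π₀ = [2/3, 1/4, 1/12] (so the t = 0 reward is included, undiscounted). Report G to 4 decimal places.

G = -2.4863

t=0: π = [0.6667, 0.2500, 0.0833], E[r] = -1.0000, γ^t·E[r] = -1.000000, running G = -1.000000
t=1: π = [0.3889, 0.3750, 0.2361], E[r] = -0.5000, γ^t·E[r] = -0.400000, running G = -1.400000
t=2: π = [0.3657, 0.3542, 0.2801], E[r] = -0.5833, γ^t·E[r] = -0.373333, running G = -1.773333
t=3: π = [0.3638, 0.3576, 0.2785], E[r] = -0.5694, γ^t·E[r] = -0.291556, running G = -2.064889
t=4: π = [0.3637, 0.3571, 0.2793], E[r] = -0.5718, γ^t·E[r] = -0.234193, running G = -2.299081
t=5: π = [0.3636, 0.3572, 0.2792], E[r] = -0.5714, γ^t·E[r] = -0.187228, running G = -2.486309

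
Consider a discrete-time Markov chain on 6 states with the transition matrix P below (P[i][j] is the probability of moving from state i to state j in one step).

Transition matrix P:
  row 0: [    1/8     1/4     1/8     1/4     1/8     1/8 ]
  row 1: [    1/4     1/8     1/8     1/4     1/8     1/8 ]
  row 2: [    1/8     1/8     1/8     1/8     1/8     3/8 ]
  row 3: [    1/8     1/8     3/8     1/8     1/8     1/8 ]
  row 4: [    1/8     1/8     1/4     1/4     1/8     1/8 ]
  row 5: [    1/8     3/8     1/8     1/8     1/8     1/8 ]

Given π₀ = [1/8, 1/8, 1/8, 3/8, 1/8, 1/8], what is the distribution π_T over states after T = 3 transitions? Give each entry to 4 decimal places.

π = [0.1477, 0.1892, 0.1855, 0.1816, 0.1250, 0.1709]

t=0: π = [0.1250, 0.1250, 0.1250, 0.3750, 0.1250, 0.1250]
t=1: π = [0.1406, 0.1719, 0.2344, 0.1719, 0.1250, 0.1563]
t=2: π = [0.1465, 0.1816, 0.1836, 0.1797, 0.1250, 0.1836]
t=3: π = [0.1477, 0.1892, 0.1855, 0.1816, 0.1250, 0.1709]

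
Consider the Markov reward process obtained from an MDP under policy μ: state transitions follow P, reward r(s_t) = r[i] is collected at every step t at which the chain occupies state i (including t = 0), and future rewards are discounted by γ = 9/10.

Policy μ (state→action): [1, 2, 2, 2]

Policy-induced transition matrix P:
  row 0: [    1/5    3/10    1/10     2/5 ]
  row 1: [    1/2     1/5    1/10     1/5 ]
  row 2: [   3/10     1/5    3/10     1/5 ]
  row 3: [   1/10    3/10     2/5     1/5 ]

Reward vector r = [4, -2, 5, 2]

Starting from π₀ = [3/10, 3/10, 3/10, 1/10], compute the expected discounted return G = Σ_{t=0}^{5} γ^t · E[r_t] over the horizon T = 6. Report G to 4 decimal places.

t=0: π = [0.3000, 0.3000, 0.3000, 0.1000], E[r] = 2.3000, γ^t·E[r] = 2.300000, running G = 2.300000
t=1: π = [0.3100, 0.2400, 0.1900, 0.2600], E[r] = 2.2300, γ^t·E[r] = 2.007000, running G = 4.307000
t=2: π = [0.2650, 0.2570, 0.2160, 0.2620], E[r] = 2.1500, γ^t·E[r] = 1.741500, running G = 6.048500
t=3: π = [0.2725, 0.2527, 0.2218, 0.2530], E[r] = 2.1996, γ^t·E[r] = 1.603508, running G = 7.652008
t=4: π = [0.2727, 0.2526, 0.2203, 0.2545], E[r] = 2.1960, γ^t·E[r] = 1.440769, running G = 9.092778
t=5: π = [0.2723, 0.2527, 0.2204, 0.2545], E[r] = 2.1950, γ^t·E[r] = 1.296133, running G = 10.388910

G = 10.3889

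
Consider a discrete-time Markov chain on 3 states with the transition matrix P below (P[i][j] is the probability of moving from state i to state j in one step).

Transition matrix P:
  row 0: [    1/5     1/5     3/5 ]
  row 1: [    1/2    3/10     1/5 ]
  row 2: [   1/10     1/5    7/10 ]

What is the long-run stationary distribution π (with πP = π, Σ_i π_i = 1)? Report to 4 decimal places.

π = [0.2099, 0.2222, 0.5679]

Balance equations π_j = Σ_i π_i·P[i][j]:
  π_0 = 1/5·π_0 + 1/2·π_1 + 1/10·π_2
  π_1 = 1/5·π_0 + 3/10·π_1 + 1/5·π_2
  normalize: π_0 + π_1 + π_2 = 1
Solving the linear system gives exactly π = [17/81, 2/9, 46/81].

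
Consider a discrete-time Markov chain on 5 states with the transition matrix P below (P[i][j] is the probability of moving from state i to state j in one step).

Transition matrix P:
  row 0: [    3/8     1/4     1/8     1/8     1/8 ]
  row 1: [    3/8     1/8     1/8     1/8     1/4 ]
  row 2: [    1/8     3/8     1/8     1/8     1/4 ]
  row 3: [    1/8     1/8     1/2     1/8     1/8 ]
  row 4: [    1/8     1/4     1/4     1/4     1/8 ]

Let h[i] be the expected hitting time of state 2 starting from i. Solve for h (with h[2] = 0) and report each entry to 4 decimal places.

h = [5.0559, 4.9595, 0.0000, 3.1720, 4.1884]

First-step conditioning: h[2] = 0; for i ≠ 2, h[i] = 1 + Σ_k P[i][k]·h[k].
  h[0] = 1 + 3/8·h[0] + 1/4·h[1] + 1/8·h[3] + 1/8·h[4]
  h[1] = 1 + 3/8·h[0] + 1/8·h[1] + 1/8·h[3] + 1/4·h[4]
  h[3] = 1 + 1/8·h[0] + 1/8·h[1] + 1/8·h[3] + 1/8·h[4]
  h[4] = 1 + 1/8·h[0] + 1/4·h[1] + 1/4·h[3] + 1/8·h[4]
Solving the 4×4 linear system over states ≠ 2 gives exactly h = [4616/913, 4528/913, 0, 2896/913, 3824/913] (h[2] = 0 is the target).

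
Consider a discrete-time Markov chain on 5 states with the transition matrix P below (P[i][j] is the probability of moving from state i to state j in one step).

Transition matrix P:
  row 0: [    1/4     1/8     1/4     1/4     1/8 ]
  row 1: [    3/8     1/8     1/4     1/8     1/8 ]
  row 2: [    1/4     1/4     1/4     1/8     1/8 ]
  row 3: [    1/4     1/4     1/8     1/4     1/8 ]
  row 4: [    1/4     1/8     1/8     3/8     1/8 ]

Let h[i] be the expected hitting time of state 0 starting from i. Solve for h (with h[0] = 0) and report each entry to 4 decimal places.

h = [0.0000, 3.2201, 3.6226, 3.6226, 3.6730]

First-step conditioning: h[0] = 0; for i ≠ 0, h[i] = 1 + Σ_k P[i][k]·h[k].
  h[1] = 1 + 1/8·h[1] + 1/4·h[2] + 1/8·h[3] + 1/8·h[4]
  h[2] = 1 + 1/4·h[1] + 1/4·h[2] + 1/8·h[3] + 1/8·h[4]
  h[3] = 1 + 1/4·h[1] + 1/8·h[2] + 1/4·h[3] + 1/8·h[4]
  h[4] = 1 + 1/8·h[1] + 1/8·h[2] + 3/8·h[3] + 1/8·h[4]
Solving the 4×4 linear system over states ≠ 0 gives exactly h = [0, 512/159, 192/53, 192/53, 584/159] (h[0] = 0 is the target).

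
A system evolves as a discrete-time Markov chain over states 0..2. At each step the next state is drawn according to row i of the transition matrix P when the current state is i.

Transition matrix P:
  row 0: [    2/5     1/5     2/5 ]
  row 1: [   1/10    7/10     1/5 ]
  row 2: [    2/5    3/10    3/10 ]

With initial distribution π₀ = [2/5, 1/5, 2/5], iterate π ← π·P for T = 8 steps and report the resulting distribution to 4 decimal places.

π = [0.2635, 0.4556, 0.2809]

t=0: π = [0.4000, 0.2000, 0.4000]
t=1: π = [0.3400, 0.3400, 0.3200]
t=2: π = [0.2980, 0.4020, 0.3000]
t=3: π = [0.2794, 0.4310, 0.2896]
t=4: π = [0.2707, 0.4445, 0.2848]
t=5: π = [0.2667, 0.4507, 0.2826]
t=6: π = [0.2648, 0.4536, 0.2816]
t=7: π = [0.2639, 0.4550, 0.2811]
t=8: π = [0.2635, 0.4556, 0.2809]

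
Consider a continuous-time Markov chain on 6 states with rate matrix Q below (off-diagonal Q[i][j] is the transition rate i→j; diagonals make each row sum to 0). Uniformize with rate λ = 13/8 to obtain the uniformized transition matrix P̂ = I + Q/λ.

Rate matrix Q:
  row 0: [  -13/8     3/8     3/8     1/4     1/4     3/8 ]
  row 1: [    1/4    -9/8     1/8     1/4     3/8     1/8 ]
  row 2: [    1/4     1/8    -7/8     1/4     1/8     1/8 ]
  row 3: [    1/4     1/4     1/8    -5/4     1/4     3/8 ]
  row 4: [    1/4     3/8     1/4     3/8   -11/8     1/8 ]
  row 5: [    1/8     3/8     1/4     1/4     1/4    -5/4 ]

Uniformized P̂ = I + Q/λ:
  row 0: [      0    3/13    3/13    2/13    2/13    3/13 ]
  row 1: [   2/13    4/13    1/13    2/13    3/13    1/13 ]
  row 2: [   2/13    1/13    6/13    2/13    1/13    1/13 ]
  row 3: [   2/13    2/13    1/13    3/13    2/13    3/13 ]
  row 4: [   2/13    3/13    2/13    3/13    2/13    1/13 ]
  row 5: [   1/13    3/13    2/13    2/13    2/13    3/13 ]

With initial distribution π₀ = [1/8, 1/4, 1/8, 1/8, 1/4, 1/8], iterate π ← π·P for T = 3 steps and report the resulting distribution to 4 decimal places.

t=0: π = [0.1250, 0.2500, 0.1250, 0.1250, 0.2500, 0.1250]
t=1: π = [0.1250, 0.2212, 0.1731, 0.1827, 0.1635, 0.1346]
t=2: π = [0.1243, 0.2071, 0.1857, 0.1805, 0.1575, 0.1450]
t=3: π = [0.1236, 0.2043, 0.1907, 0.1798, 0.1555, 0.1461]

π = [0.1236, 0.2043, 0.1907, 0.1798, 0.1555, 0.1461]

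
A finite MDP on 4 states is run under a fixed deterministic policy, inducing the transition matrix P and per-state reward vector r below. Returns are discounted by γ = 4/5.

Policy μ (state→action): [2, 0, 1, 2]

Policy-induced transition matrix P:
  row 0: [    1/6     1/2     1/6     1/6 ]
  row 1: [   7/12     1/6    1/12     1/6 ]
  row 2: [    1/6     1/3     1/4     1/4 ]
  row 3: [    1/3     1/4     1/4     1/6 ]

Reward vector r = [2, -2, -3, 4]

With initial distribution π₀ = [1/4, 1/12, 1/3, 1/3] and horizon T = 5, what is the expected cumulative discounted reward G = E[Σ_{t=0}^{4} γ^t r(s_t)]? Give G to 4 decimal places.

t=0: π = [0.2500, 0.0833, 0.3333, 0.3333], E[r] = 0.6667, γ^t·E[r] = 0.666667, running G = 0.666667
t=1: π = [0.2569, 0.3333, 0.2153, 0.1944], E[r] = -0.0208, γ^t·E[r] = -0.016667, running G = 0.650000
t=2: π = [0.3380, 0.3044, 0.1730, 0.1846], E[r] = 0.2865, γ^t·E[r] = 0.183333, running G = 0.833333
t=3: π = [0.3243, 0.3235, 0.1711, 0.1811], E[r] = 0.2125, γ^t·E[r] = 0.108790, running G = 0.942123
t=4: π = [0.3317, 0.3184, 0.1691, 0.1809], E[r] = 0.2431, γ^t·E[r] = 0.099585, running G = 1.041709

G = 1.0417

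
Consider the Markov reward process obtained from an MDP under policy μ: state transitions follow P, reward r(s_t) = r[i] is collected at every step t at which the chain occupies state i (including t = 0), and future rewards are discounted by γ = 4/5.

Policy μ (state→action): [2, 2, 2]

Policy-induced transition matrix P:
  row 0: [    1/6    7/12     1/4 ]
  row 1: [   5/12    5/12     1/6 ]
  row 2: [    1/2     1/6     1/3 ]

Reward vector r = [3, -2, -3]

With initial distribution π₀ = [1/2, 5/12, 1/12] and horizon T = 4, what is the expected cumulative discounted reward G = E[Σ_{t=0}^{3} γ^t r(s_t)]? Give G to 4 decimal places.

t=0: π = [0.5000, 0.4167, 0.0833], E[r] = 0.4167, γ^t·E[r] = 0.416667, running G = 0.416667
t=1: π = [0.2986, 0.4792, 0.2222], E[r] = -0.7292, γ^t·E[r] = -0.583333, running G = -0.166667
t=2: π = [0.3605, 0.4109, 0.2286], E[r] = -0.4259, γ^t·E[r] = -0.272593, running G = -0.439259
t=3: π = [0.3456, 0.4196, 0.2348], E[r] = -0.5069, γ^t·E[r] = -0.259531, running G = -0.698790

G = -0.6988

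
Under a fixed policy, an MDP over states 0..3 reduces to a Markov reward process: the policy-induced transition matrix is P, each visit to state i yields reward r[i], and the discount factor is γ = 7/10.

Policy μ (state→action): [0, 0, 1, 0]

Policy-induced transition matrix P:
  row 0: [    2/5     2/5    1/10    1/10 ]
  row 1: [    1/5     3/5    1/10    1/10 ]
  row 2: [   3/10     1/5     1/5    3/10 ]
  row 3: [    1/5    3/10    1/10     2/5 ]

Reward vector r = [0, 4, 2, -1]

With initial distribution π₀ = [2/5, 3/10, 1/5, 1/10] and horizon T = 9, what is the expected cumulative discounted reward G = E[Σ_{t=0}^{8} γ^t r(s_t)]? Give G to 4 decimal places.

t=0: π = [0.4000, 0.3000, 0.2000, 0.1000], E[r] = 1.5000, γ^t·E[r] = 1.500000, running G = 1.500000
t=1: π = [0.3000, 0.4100, 0.1200, 0.1700], E[r] = 1.7100, γ^t·E[r] = 1.197000, running G = 2.697000
t=2: π = [0.2720, 0.4410, 0.1120, 0.1750], E[r] = 1.8130, γ^t·E[r] = 0.888370, running G = 3.585370
t=3: π = [0.2656, 0.4483, 0.1112, 0.1749], E[r] = 1.8407, γ^t·E[r] = 0.631360, running G = 4.216730
t=4: π = [0.2642, 0.4499, 0.1111, 0.1747], E[r] = 1.8473, γ^t·E[r] = 0.443525, running G = 4.660255
t=5: π = [0.2640, 0.4503, 0.1111, 0.1746], E[r] = 1.8488, γ^t·E[r] = 0.310720, running G = 4.970974
t=6: π = [0.2639, 0.4504, 0.1111, 0.1746], E[r] = 1.8491, γ^t·E[r] = 0.217544, running G = 5.188519
t=7: π = [0.2639, 0.4504, 0.1111, 0.1746], E[r] = 1.8492, γ^t·E[r] = 0.152288, running G = 5.340807
t=8: π = [0.2639, 0.4504, 0.1111, 0.1746], E[r] = 1.8492, γ^t·E[r] = 0.106603, running G = 5.447409

G = 5.4474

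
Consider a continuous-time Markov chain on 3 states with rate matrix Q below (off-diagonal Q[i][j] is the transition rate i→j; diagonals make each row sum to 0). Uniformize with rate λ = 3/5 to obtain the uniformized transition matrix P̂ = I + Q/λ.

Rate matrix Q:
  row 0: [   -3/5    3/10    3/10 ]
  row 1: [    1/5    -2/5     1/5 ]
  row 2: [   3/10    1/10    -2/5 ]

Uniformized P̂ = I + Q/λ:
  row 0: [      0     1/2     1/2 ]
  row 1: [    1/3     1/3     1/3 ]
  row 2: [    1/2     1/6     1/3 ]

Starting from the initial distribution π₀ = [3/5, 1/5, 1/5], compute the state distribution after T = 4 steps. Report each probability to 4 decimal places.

π = [0.3063, 0.3142, 0.3795]

t=0: π = [0.6000, 0.2000, 0.2000]
t=1: π = [0.1667, 0.4000, 0.4333]
t=2: π = [0.3500, 0.2889, 0.3611]
t=3: π = [0.2769, 0.3315, 0.3917]
t=4: π = [0.3063, 0.3142, 0.3795]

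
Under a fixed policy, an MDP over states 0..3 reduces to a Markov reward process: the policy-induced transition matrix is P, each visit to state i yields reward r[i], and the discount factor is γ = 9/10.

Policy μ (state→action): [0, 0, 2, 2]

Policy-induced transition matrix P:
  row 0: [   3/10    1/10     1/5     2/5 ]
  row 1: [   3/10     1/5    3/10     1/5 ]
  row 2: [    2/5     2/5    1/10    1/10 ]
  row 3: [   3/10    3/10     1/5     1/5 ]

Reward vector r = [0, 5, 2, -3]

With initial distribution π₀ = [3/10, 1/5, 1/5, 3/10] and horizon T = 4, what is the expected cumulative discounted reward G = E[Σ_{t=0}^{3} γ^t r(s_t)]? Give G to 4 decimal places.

G = 2.5821

t=0: π = [0.3000, 0.2000, 0.2000, 0.3000], E[r] = 0.5000, γ^t·E[r] = 0.500000, running G = 0.500000
t=1: π = [0.3200, 0.2400, 0.2000, 0.2400], E[r] = 0.8800, γ^t·E[r] = 0.792000, running G = 1.292000
t=2: π = [0.3200, 0.2320, 0.2040, 0.2440], E[r] = 0.8360, γ^t·E[r] = 0.677160, running G = 1.969160
t=3: π = [0.3204, 0.2332, 0.2028, 0.2436], E[r] = 0.8408, γ^t·E[r] = 0.612943, running G = 2.582103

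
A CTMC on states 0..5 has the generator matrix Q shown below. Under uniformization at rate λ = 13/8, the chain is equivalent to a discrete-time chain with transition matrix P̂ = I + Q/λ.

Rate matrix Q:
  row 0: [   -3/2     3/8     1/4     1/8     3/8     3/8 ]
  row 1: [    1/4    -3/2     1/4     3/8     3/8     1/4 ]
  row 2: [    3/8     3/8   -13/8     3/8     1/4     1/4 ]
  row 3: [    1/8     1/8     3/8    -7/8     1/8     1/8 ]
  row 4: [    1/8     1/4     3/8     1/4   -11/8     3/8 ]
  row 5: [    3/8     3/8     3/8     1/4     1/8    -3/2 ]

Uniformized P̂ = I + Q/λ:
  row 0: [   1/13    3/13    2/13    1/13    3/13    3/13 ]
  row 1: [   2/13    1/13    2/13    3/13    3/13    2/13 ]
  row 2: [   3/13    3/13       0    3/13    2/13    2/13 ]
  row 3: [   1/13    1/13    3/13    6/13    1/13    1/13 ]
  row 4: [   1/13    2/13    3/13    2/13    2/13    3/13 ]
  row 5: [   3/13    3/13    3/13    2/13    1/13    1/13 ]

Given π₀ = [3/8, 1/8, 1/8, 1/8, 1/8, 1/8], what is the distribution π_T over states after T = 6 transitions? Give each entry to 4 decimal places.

t=0: π = [0.3750, 0.1250, 0.1250, 0.1250, 0.1250, 0.1250]
t=1: π = [0.1250, 0.1827, 0.1635, 0.1827, 0.1731, 0.1731]
t=2: π = [0.1428, 0.1612, 0.1694, 0.2271, 0.1501, 0.1494]
t=3: π = [0.1384, 0.1595, 0.1683, 0.2382, 0.1483, 0.1474]
t=4: π = [0.1378, 0.1582, 0.1690, 0.2417, 0.1471, 0.1462]
t=5: π = [0.1376, 0.1579, 0.1690, 0.2428, 0.1468, 0.1459]
t=6: π = [0.1375, 0.1578, 0.1690, 0.2431, 0.1467, 0.1458]

π = [0.1375, 0.1578, 0.1690, 0.2431, 0.1467, 0.1458]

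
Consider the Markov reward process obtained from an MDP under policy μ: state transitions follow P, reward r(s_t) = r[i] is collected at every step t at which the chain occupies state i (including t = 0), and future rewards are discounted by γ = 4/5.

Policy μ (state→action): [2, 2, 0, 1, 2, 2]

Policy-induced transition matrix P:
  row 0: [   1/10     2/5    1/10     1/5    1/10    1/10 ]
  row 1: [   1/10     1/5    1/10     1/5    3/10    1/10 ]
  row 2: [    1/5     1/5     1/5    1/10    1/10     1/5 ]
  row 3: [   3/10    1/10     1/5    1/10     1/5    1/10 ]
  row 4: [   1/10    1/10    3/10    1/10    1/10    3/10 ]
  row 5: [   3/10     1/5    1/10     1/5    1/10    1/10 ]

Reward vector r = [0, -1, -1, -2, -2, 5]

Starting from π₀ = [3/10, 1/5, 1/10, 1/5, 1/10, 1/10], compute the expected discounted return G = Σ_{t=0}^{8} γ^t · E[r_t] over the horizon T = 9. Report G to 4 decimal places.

t=0: π = [0.3000, 0.2000, 0.1000, 0.2000, 0.1000, 0.1000], E[r] = -0.4000, γ^t·E[r] = -0.400000, running G = -0.400000
t=1: π = [0.1700, 0.2300, 0.1500, 0.1600, 0.1600, 0.1300], E[r] = -0.3700, γ^t·E[r] = -0.296000, running G = -0.696000
t=2: π = [0.1730, 0.2020, 0.1630, 0.1530, 0.1620, 0.1470], E[r] = -0.2600, γ^t·E[r] = -0.166400, running G = -0.862400
t=3: π = [0.1763, 0.2031, 0.1640, 0.1522, 0.1557, 0.1487], E[r] = -0.2394, γ^t·E[r] = -0.122573, running G = -0.984973
t=4: π = [0.1766, 0.2045, 0.1628, 0.1528, 0.1558, 0.1475], E[r] = -0.2468, γ^t·E[r] = -0.101102, running G = -1.086074
t=5: π = [0.1763, 0.2045, 0.1627, 0.1529, 0.1562, 0.1474], E[r] = -0.2480, γ^t·E[r] = -0.081273, running G = -1.167347
t=6: π = [0.1763, 0.2044, 0.1628, 0.1528, 0.1562, 0.1475], E[r] = -0.2476, γ^t·E[r] = -0.064913, running G = -1.232260
t=7: π = [0.1763, 0.2044, 0.1628, 0.1528, 0.1562, 0.1475], E[r] = -0.2475, γ^t·E[r] = -0.051914, running G = -1.284173
t=8: π = [0.1763, 0.2044, 0.1628, 0.1528, 0.1562, 0.1475], E[r] = -0.2476, γ^t·E[r] = -0.041535, running G = -1.325708

G = -1.3257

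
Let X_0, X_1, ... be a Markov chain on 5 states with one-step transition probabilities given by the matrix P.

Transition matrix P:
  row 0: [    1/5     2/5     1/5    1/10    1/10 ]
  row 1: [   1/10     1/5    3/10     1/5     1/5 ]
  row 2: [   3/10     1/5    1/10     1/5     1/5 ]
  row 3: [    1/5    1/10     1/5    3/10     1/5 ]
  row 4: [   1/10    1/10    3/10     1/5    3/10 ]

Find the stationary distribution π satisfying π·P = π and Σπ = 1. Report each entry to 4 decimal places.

π = [0.1820, 0.1960, 0.2180, 0.2020, 0.2020]

Balance equations π_j = Σ_i π_i·P[i][j]:
  π_0 = 1/5·π_0 + 1/10·π_1 + 3/10·π_2 + 1/5·π_3 + 1/10·π_4
  π_1 = 2/5·π_0 + 1/5·π_1 + 1/5·π_2 + 1/10·π_3 + 1/10·π_4
  π_2 = 1/5·π_0 + 3/10·π_1 + 1/10·π_2 + 1/5·π_3 + 3/10·π_4
  π_3 = 1/10·π_0 + 1/5·π_1 + 1/5·π_2 + 3/10·π_3 + 1/5·π_4
  normalize: π_0 + π_1 + π_2 + π_3 + π_4 = 1
Solving the linear system gives exactly π = [91/500, 49/250, 109/500, 101/500, 101/500].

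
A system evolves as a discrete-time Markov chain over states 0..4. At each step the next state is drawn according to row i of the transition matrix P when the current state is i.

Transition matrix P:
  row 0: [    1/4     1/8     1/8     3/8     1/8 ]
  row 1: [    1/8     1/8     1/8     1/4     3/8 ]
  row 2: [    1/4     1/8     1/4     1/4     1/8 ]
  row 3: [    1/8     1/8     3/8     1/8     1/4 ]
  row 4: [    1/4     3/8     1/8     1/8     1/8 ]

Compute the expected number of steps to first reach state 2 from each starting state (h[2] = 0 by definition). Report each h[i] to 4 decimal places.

First-step conditioning: h[2] = 0; for i ≠ 2, h[i] = 1 + Σ_k P[i][k]·h[k].
  h[0] = 1 + 1/4·h[0] + 1/8·h[1] + 3/8·h[3] + 1/8·h[4]
  h[1] = 1 + 1/8·h[0] + 1/8·h[1] + 1/4·h[3] + 3/8·h[4]
  h[3] = 1 + 1/8·h[0] + 1/8·h[1] + 1/8·h[3] + 1/4·h[4]
  h[4] = 1 + 1/4·h[0] + 3/8·h[1] + 1/8·h[3] + 1/8·h[4]
Solving the 4×4 linear system over states ≠ 2 gives exactly h = [824/153, 856/153, 0, 664/153, 872/153] (h[2] = 0 is the target).

h = [5.3856, 5.5948, 0.0000, 4.3399, 5.6993]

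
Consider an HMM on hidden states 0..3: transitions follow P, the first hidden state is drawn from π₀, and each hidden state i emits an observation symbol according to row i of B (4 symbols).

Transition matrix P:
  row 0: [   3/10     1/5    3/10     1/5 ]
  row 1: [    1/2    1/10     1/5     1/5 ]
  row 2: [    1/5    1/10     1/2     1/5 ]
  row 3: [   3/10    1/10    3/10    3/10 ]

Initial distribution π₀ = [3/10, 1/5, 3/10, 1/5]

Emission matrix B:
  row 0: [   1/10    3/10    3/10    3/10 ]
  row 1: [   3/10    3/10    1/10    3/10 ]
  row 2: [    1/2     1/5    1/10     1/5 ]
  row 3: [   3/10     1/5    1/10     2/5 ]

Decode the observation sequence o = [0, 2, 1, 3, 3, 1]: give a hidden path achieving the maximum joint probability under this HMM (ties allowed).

path = [2, 2, 2, 2, 2, 2]

t=0: δ = [3.000e-02, 6.000e-02, 1.500e-01, 6.000e-02]  (obs o_0=0)
t=1: δ = [9.000e-03, 1.500e-03, 7.500e-03, 3.000e-03]  ψ = [1, 2, 2, 2]  (obs o_1=2)
t=2: δ = [8.100e-04, 5.400e-04, 7.500e-04, 3.600e-04]  ψ = [0, 0, 2, 0]  (obs o_2=1)
t=3: δ = [8.100e-05, 4.860e-05, 7.500e-05, 6.480e-05]  ψ = [1, 0, 2, 0]  (obs o_3=3)
t=4: δ = [7.290e-06, 4.860e-06, 7.500e-06, 7.776e-06]  ψ = [0, 0, 2, 3]  (obs o_4=3)
t=5: δ = [7.290e-07, 4.374e-07, 7.500e-07, 4.666e-07]  ψ = [1, 0, 2, 3]  (obs o_5=1)
backtrack: best end state = 2; path = [2, 2, 2, 2, 2, 2]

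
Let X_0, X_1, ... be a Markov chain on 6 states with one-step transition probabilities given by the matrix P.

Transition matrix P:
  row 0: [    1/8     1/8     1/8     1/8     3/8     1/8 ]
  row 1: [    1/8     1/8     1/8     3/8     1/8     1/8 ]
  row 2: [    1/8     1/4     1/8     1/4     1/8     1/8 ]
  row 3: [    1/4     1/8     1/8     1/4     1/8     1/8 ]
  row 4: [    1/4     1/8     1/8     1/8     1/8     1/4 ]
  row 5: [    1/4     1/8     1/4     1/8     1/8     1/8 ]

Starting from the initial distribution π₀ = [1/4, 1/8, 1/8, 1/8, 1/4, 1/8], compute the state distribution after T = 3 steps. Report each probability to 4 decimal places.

t=0: π = [0.2500, 0.1250, 0.1250, 0.1250, 0.2500, 0.1250]
t=1: π = [0.1875, 0.1406, 0.1406, 0.1875, 0.1875, 0.1563]
t=2: π = [0.1914, 0.1426, 0.1445, 0.2012, 0.1719, 0.1484]
t=3: π = [0.1902, 0.1431, 0.1436, 0.2039, 0.1729, 0.1465]

π = [0.1902, 0.1431, 0.1436, 0.2039, 0.1729, 0.1465]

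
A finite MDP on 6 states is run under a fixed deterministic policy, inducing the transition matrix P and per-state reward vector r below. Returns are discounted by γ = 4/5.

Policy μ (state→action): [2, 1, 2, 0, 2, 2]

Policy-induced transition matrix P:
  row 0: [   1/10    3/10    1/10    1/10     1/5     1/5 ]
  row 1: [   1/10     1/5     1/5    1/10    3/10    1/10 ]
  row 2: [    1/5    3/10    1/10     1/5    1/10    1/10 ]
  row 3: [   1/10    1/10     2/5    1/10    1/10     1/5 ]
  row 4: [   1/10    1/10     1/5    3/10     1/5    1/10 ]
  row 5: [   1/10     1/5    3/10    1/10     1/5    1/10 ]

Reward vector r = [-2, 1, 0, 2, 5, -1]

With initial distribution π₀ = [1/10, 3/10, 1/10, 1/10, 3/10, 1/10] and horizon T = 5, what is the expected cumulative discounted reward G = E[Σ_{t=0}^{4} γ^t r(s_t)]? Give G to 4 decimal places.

t=0: π = [0.1000, 0.3000, 0.1000, 0.1000, 0.3000, 0.1000], E[r] = 1.7000, γ^t·E[r] = 1.700000, running G = 1.700000
t=1: π = [0.1100, 0.1800, 0.2100, 0.1700, 0.2100, 0.1200], E[r] = 1.2300, γ^t·E[r] = 0.984000, running G = 2.684000
t=2: π = [0.1210, 0.1940, 0.2140, 0.1630, 0.1800, 0.1280], E[r] = 1.0500, γ^t·E[r] = 0.672000, running G = 3.356000
t=3: π = [0.1214, 0.1992, 0.2119, 0.1574, 0.1817, 0.1284], E[r] = 1.0513, γ^t·E[r] = 0.538266, running G = 3.894266
t=4: π = [0.1212, 0.1994, 0.2110, 0.1575, 0.1830, 0.1279], E[r] = 1.0592, γ^t·E[r] = 0.433836, running G = 4.328102

G = 4.3281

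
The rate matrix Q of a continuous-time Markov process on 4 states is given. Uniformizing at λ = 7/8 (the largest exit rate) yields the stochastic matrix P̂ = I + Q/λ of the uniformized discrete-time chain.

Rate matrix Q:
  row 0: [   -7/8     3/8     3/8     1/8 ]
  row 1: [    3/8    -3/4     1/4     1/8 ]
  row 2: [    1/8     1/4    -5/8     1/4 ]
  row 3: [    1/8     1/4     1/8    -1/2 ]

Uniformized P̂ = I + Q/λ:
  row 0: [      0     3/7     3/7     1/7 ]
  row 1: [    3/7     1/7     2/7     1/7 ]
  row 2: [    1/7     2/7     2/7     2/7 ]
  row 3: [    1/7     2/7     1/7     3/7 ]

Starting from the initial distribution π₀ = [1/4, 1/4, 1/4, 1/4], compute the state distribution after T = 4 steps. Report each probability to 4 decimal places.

π = [0.1942, 0.2737, 0.2767, 0.2554]

t=0: π = [0.2500, 0.2500, 0.2500, 0.2500]
t=1: π = [0.1786, 0.2857, 0.2857, 0.2500]
t=2: π = [0.1990, 0.2704, 0.2755, 0.2551]
t=3: π = [0.1917, 0.2755, 0.2777, 0.2551]
t=4: π = [0.1942, 0.2737, 0.2767, 0.2554]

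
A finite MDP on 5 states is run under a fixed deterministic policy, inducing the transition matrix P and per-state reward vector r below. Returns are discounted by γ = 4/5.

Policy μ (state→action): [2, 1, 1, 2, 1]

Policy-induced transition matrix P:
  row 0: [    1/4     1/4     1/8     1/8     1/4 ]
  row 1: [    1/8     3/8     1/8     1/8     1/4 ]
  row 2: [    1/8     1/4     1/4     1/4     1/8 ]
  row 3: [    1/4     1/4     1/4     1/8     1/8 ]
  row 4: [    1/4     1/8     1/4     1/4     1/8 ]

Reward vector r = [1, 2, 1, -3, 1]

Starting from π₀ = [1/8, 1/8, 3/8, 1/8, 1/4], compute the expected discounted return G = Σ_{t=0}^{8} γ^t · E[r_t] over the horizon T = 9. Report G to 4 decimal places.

G = 2.4100

t=0: π = [0.1250, 0.1250, 0.3750, 0.1250, 0.2500], E[r] = 0.6250, γ^t·E[r] = 0.625000, running G = 0.625000
t=1: π = [0.1875, 0.2344, 0.2188, 0.2031, 0.1563], E[r] = 0.4219, γ^t·E[r] = 0.337500, running G = 0.962500
t=2: π = [0.1934, 0.2598, 0.1973, 0.1719, 0.1777], E[r] = 0.5723, γ^t·E[r] = 0.366250, running G = 1.328750
t=3: π = [0.1929, 0.2603, 0.1934, 0.1719, 0.1816], E[r] = 0.5728, γ^t·E[r] = 0.293250, running G = 1.622000
t=4: π = [0.1933, 0.2598, 0.1934, 0.1719, 0.1816], E[r] = 0.5723, γ^t·E[r] = 0.234425, running G = 1.856425
t=5: π = [0.1934, 0.2598, 0.1934, 0.1719, 0.1816], E[r] = 0.5723, γ^t·E[r] = 0.187523, running G = 2.043948
t=6: π = [0.1934, 0.2598, 0.1934, 0.1719, 0.1816], E[r] = 0.5723, γ^t·E[r] = 0.150016, running G = 2.193964
t=7: π = [0.1934, 0.2598, 0.1934, 0.1719, 0.1816], E[r] = 0.5723, γ^t·E[r] = 0.120013, running G = 2.313977
t=8: π = [0.1934, 0.2598, 0.1934, 0.1719, 0.1816], E[r] = 0.5723, γ^t·E[r] = 0.096010, running G = 2.409987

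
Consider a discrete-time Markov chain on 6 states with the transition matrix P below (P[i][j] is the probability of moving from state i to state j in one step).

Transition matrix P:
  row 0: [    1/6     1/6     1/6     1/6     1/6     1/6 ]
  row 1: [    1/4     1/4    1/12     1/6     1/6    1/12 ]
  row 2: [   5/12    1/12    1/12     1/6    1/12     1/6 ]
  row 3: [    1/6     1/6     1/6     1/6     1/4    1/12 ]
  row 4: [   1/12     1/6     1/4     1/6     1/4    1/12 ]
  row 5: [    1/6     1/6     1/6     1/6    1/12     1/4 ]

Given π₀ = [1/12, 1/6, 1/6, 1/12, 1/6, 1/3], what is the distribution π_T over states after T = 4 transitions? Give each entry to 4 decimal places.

t=0: π = [0.0833, 0.1667, 0.1667, 0.0833, 0.1667, 0.3333]
t=1: π = [0.2083, 0.1667, 0.1528, 0.1667, 0.1458, 0.1597]
t=2: π = [0.2066, 0.1678, 0.1522, 0.1667, 0.1667, 0.1400]
t=3: π = [0.2048, 0.1680, 0.1539, 0.1667, 0.1701, 0.1366]
t=4: π = [0.2050, 0.1678, 0.1540, 0.1667, 0.1705, 0.1360]

π = [0.2050, 0.1678, 0.1540, 0.1667, 0.1705, 0.1360]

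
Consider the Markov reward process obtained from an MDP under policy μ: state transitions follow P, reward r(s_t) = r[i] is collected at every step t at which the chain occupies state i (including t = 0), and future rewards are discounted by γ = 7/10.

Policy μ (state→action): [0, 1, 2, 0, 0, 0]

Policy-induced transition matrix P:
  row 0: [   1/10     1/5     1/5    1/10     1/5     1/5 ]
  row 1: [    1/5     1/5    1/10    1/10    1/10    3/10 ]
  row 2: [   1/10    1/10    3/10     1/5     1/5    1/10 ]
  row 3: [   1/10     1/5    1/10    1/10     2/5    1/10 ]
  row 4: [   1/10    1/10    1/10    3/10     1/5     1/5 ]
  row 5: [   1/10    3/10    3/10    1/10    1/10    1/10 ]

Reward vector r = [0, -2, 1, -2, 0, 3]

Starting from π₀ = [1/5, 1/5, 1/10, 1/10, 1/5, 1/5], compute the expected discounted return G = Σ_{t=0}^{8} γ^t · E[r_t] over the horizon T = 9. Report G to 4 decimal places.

G = 0.1473

t=0: π = [0.2000, 0.2000, 0.1000, 0.1000, 0.2000, 0.2000], E[r] = 0.1000, γ^t·E[r] = 0.100000, running G = 0.100000
t=1: π = [0.1200, 0.1900, 0.1800, 0.1500, 0.1800, 0.1800], E[r] = 0.0400, γ^t·E[r] = 0.028000, running G = 0.128000
t=2: π = [0.1190, 0.1820, 0.1840, 0.1540, 0.1930, 0.1680], E[r] = 0.0160, γ^t·E[r] = 0.007840, running G = 0.135840
t=3: π = [0.1182, 0.1791, 0.1823, 0.1570, 0.1958, 0.1676], E[r] = 0.0129, γ^t·E[r] = 0.004425, running G = 0.140265
t=4: π = [0.1179, 0.1790, 0.1818, 0.1574, 0.1967, 0.1672], E[r] = 0.0108, γ^t·E[r] = 0.002588, running G = 0.142853
t=5: π = [0.1179, 0.1789, 0.1816, 0.1575, 0.1969, 0.1673], E[r] = 0.0106, γ^t·E[r] = 0.001776, running G = 0.144629
t=6: π = [0.1179, 0.1789, 0.1816, 0.1575, 0.1969, 0.1672], E[r] = 0.0105, γ^t·E[r] = 0.001233, running G = 0.145862
t=7: π = [0.1179, 0.1789, 0.1816, 0.1575, 0.1969, 0.1673], E[r] = 0.0105, γ^t·E[r] = 0.000863, running G = 0.146726
t=8: π = [0.1179, 0.1789, 0.1815, 0.1575, 0.1969, 0.1673], E[r] = 0.0105, γ^t·E[r] = 0.000604, running G = 0.147330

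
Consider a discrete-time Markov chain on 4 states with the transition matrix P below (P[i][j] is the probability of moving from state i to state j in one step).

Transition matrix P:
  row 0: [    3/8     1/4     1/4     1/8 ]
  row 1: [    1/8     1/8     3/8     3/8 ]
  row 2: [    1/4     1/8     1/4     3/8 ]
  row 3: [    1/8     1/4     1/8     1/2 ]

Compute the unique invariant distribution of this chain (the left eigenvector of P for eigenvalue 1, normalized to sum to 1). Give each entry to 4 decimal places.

Balance equations π_j = Σ_i π_i·P[i][j]:
  π_0 = 3/8·π_0 + 1/8·π_1 + 1/4·π_2 + 1/8·π_3
  π_1 = 1/4·π_0 + 1/8·π_1 + 1/8·π_2 + 1/4·π_3
  π_2 = 1/4·π_0 + 3/8·π_1 + 1/4·π_2 + 1/8·π_3
  normalize: π_0 + π_1 + π_2 + π_3 = 1
Solving the linear system gives exactly π = [26/127, 25/127, 29/127, 47/127].

π = [0.2047, 0.1969, 0.2283, 0.3701]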